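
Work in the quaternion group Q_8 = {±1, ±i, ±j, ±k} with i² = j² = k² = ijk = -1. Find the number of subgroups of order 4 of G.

|G| = 8 and 4 | 8, so subgroups of order 4 are possible by Lagrange.
The subgroups of order 4 are: {1, -1, i, -i}; {1, -1, j, -j}; {1, -1, k, -k}.
So G has 3 subgroups of order 4.

3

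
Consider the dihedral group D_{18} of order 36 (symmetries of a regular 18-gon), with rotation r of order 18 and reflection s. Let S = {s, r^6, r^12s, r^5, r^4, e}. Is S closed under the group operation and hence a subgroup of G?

r^4 ∈ S but its inverse r^14 ∉ S, so S is not a subgroup.

No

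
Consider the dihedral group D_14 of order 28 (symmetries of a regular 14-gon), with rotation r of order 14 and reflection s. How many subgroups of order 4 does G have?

7

|G| = 28 and 4 | 28, so subgroups of order 4 are possible by Lagrange.
The subgroups of order 4 are: {e, r^7, r^3s, r^10s}; {e, r^7, r^4s, r^11s}; {e, r^7, r^5s, r^12s}; {e, r^7, r^6s, r^13s}; … (7 in all).
So G has 7 subgroups of order 4.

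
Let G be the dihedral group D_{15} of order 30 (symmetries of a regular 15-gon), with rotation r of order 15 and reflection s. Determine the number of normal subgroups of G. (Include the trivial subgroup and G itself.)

5

G has 28 subgroups. Checking conjugation-invariance by order — order 1: 1/1 normal; order 2: 0/15 normal; order 3: 1/1 normal; order 5: 1/1 normal; order 6: 0/5 normal; order 10: 0/3 normal; order 15: 1/1 normal; order 30: 1/1 normal.
Total normal subgroups: 5.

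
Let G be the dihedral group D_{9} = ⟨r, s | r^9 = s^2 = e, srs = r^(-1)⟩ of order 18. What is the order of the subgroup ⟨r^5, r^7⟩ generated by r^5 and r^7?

9

|⟨r^5⟩| = 9 and |⟨r^7⟩| = 9, so |H| is a multiple of lcm(9, 9) = 9 and divides |G| = 18.
Closing under the operation: H = {e, r, r^2, r^3, r^4, r^5, r^6, r^7, r^8}, so |H| = 9.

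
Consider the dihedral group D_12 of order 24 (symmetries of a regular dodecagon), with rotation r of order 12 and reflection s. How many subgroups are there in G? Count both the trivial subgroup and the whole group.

|G| = 24, so by Lagrange every subgroup order divides 24. Divisors: 1, 2, 3, 4, 6, 8, 12, 24.
Subgroups by order — order 1: 1; order 2: 13; order 3: 1; order 4: 7; order 6: 5; order 8: 3; order 12: 3; order 24: 1.
Total: 1 + 13 + 1 + 7 + 5 + 3 + 3 + 1 = 34.

34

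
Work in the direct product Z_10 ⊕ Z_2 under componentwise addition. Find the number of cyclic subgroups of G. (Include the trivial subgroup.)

Each element a generates a cyclic subgroup ⟨a⟩; distinct elements may generate the same one (a cyclic group of order d has φ(d) generators).
Cyclic subgroups by order — order 1: 1; order 2: 3; order 5: 1; order 10: 3.
Total: 8.

8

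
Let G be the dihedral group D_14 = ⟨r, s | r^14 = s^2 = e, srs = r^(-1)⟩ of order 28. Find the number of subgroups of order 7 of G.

1

|G| = 28 and 7 | 28, so subgroups of order 7 are possible by Lagrange.
The subgroups of order 7 are: {e, r^2, r^4, r^6, r^8, r^10, r^12}.
So G has 1 subgroup of order 7.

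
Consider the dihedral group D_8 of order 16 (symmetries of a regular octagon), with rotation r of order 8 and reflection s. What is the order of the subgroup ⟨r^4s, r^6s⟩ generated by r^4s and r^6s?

|⟨r^4s⟩| = 2 and |⟨r^6s⟩| = 2, so |H| is a multiple of lcm(2, 2) = 2 and divides |G| = 16.
Closing under the operation: H = {e, r^2, r^4, r^6, s, r^2s, r^4s, r^6s}, so |H| = 8.

8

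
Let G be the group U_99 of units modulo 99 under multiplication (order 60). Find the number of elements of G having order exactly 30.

24

Enumerating element orders in G gives 24 elements of order 30.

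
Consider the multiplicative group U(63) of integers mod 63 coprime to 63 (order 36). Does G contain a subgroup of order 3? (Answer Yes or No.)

Yes

3 | 36. A subgroup of order 3 is {1, 4, 16}.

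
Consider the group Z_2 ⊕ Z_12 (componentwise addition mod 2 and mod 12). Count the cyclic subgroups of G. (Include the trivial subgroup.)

12

Each element a generates a cyclic subgroup ⟨a⟩; distinct elements may generate the same one (a cyclic group of order d has φ(d) generators).
Cyclic subgroups by order — order 1: 1; order 2: 3; order 3: 1; order 4: 2; order 6: 3; order 12: 2.
Total: 12.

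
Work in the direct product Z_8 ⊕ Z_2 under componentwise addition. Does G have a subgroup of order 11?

11 does not divide |G| = 16, so by Lagrange no subgroup of order 11 exists.

No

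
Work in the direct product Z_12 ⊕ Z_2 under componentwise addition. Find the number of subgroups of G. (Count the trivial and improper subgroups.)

|G| = 24, so by Lagrange every subgroup order divides 24. Divisors: 1, 2, 3, 4, 6, 8, 12, 24.
Subgroups by order — order 1: 1; order 2: 3; order 3: 1; order 4: 3; order 6: 3; order 8: 1; order 12: 3; order 24: 1.
Total: 1 + 3 + 1 + 3 + 3 + 1 + 3 + 1 = 16.

16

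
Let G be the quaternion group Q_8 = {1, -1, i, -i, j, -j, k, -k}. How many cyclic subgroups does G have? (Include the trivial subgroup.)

Each element a generates a cyclic subgroup ⟨a⟩; distinct elements may generate the same one (a cyclic group of order d has φ(d) generators).
Cyclic subgroups by order — order 1: 1; order 2: 1; order 4: 3.
Total: 5.

5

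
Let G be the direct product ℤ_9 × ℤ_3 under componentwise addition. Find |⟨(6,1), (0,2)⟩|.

9

|⟨(6,1)⟩| = 3 and |⟨(0,2)⟩| = 3, so |H| is a multiple of lcm(3, 3) = 3 and divides |G| = 27.
Closing under the operation: H = {(0,0), (0,1), (0,2), (3,0), (3,1), (3,2), (6,0), (6,1), (6,2)}, so |H| = 9.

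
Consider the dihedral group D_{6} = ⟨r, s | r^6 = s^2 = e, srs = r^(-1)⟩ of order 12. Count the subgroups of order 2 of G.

7

|G| = 12 and 2 | 12, so subgroups of order 2 are possible by Lagrange.
The subgroups of order 2 are: {e, r^2s}; {e, r^3}; {e, r^3s}; {e, r^4s}; … (7 in all).
So G has 7 subgroups of order 2.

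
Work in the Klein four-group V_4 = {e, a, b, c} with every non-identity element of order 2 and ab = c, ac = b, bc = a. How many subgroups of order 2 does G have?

3

|G| = 4 and 2 | 4, so subgroups of order 2 are possible by Lagrange.
The subgroups of order 2 are: {e, a}; {e, b}; {e, c}.
So G has 3 subgroups of order 2.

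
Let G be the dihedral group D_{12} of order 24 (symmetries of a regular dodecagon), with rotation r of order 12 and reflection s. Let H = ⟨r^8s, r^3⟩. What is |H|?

|⟨r^8s⟩| = 2 and |⟨r^3⟩| = 4, so |H| is a multiple of lcm(2, 4) = 4 and divides |G| = 24.
Closing under the operation: H = {e, r^3, r^6, r^9, r^2s, r^5s, r^8s, r^11s}, so |H| = 8.

8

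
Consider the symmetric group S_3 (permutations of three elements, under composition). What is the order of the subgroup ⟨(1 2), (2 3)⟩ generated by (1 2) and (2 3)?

6

|⟨(1 2)⟩| = 2 and |⟨(2 3)⟩| = 2, so |H| is a multiple of lcm(2, 2) = 2 and divides |G| = 6.
Closing {(1 2), (2 3)} under the group operation gives all of G, so |H| = 6.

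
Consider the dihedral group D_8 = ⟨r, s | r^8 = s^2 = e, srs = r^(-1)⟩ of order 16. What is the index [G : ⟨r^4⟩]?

|⟨r^4⟩| = 2 and |G| = 16.
By Lagrange, [G : H] = |G|/|H| = 16/2 = 8.

8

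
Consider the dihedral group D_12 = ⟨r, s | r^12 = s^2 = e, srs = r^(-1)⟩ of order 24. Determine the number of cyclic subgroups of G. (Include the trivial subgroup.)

Each element a generates a cyclic subgroup ⟨a⟩; distinct elements may generate the same one (a cyclic group of order d has φ(d) generators).
Cyclic subgroups by order — order 1: 1; order 2: 13; order 3: 1; order 4: 1; order 6: 1; order 12: 1.
Total: 18.

18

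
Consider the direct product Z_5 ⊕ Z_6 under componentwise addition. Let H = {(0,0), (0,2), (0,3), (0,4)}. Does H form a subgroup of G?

No

|H| = 4 does not divide |G| = 30, so by Lagrange H is not a subgroup.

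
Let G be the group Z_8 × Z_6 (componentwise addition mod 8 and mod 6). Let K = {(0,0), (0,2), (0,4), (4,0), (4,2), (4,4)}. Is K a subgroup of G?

Yes

|K| = 6 divides |G| = 48, consistent with Lagrange.
K contains the identity, every element's inverse is in K, and K is closed under +: it is a subgroup.
In fact K = ⟨(4,4)⟩.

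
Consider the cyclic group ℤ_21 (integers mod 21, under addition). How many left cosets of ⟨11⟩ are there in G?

1

|⟨11⟩| = 21 and |G| = 21.
By Lagrange, [G : H] = |G|/|H| = 21/21 = 1.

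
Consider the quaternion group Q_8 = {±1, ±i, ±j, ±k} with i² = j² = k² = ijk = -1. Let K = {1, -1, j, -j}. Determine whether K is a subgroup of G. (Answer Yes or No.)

Yes

|K| = 4 divides |G| = 8, consistent with Lagrange.
K contains the identity, every element's inverse is in K, and K is closed under ·: it is a subgroup.
In fact K = ⟨j⟩.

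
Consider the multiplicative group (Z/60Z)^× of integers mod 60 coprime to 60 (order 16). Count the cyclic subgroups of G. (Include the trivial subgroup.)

12

Group the elements of G by the cyclic subgroup they generate; each cyclic subgroup of order d accounts for φ(d) elements.
Cyclic subgroups by order — order 1: 1; order 2: 7; order 4: 4.
Total: 12.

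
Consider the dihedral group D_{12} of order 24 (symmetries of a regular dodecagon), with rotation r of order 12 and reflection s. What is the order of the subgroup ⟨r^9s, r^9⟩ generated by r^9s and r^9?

8

|⟨r^9s⟩| = 2 and |⟨r^9⟩| = 4, so |H| is a multiple of lcm(2, 4) = 4 and divides |G| = 24.
Closing under the operation: H = {e, r^3, r^6, r^9, s, r^3s, r^6s, r^9s}, so |H| = 8.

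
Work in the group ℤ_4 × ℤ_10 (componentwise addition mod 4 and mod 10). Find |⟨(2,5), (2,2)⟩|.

20

|⟨(2,5)⟩| = 2 and |⟨(2,2)⟩| = 10, so |H| is a multiple of lcm(2, 10) = 10 and divides |G| = 40.
Closing under the operation: H = {(0,0), (0,1), (0,2), (0,3), (0,4), (0,5), (0,6), (0,7), (0,8), (0,9), (2,0), (2,1), (2,2), (2,3), (2,4), (2,5), (2,6), (2,7), (2,8), (2,9)}, so |H| = 20.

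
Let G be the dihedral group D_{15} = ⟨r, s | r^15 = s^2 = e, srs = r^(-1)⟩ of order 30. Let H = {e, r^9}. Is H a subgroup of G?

No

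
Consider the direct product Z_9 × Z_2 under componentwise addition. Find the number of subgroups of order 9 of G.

1

|G| = 18 and 9 | 18, so subgroups of order 9 are possible by Lagrange.
The subgroups of order 9 are: {(0,0), (1,0), (2,0), (3,0), (4,0), (5,0), (6,0), (7,0), (8,0)}.
So G has 1 subgroup of order 9.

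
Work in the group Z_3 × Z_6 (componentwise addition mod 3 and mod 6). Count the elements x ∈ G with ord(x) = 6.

8

An element (a,b) has order lcm(ord(a), ord(b)); count pairs with lcm equal to 6.
Enumerating gives 8 such elements.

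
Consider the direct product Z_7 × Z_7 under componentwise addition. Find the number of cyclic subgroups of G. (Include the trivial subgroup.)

9

Each element a generates a cyclic subgroup ⟨a⟩; distinct elements may generate the same one (a cyclic group of order d has φ(d) generators).
Cyclic subgroups by order — order 1: 1; order 7: 8.
Total: 9.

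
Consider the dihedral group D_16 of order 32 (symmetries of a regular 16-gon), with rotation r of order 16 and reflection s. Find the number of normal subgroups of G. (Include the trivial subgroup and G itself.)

8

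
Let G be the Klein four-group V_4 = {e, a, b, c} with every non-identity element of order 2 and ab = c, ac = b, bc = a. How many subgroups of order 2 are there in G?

|G| = 4 and 2 | 4, so subgroups of order 2 are possible by Lagrange.
The subgroups of order 2 are: {e, a}; {e, b}; {e, c}.
So G has 3 subgroups of order 2.

3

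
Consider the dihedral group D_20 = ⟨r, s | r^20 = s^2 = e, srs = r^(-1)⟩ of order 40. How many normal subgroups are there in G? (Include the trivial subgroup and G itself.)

G has 48 subgroups. Checking conjugation-invariance by order — order 1: 1/1 normal; order 2: 1/21 normal; order 4: 1/11 normal; order 5: 1/1 normal; order 8: 0/5 normal; order 10: 1/5 normal; order 20: 3/3 normal; order 40: 1/1 normal.
Total normal subgroups: 9.

9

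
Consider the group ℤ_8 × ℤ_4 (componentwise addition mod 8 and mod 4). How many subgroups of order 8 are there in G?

7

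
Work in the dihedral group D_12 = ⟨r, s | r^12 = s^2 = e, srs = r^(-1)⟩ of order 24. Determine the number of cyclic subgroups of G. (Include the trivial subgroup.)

18

Each element a generates a cyclic subgroup ⟨a⟩; distinct elements may generate the same one (a cyclic group of order d has φ(d) generators).
Cyclic subgroups by order — order 1: 1; order 2: 13; order 3: 1; order 4: 1; order 6: 1; order 12: 1.
Total: 18.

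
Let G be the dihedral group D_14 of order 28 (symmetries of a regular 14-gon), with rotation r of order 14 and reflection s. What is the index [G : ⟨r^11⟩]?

2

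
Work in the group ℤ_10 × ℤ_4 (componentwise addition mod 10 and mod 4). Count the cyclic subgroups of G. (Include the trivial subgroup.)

12

Group the elements of G by the cyclic subgroup they generate; each cyclic subgroup of order d accounts for φ(d) elements.
Cyclic subgroups by order — order 1: 1; order 2: 3; order 4: 2; order 5: 1; order 10: 3; order 20: 2.
Total: 12.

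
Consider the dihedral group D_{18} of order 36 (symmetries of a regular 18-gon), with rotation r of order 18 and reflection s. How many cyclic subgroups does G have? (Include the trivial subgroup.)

24

Each element a generates a cyclic subgroup ⟨a⟩; distinct elements may generate the same one (a cyclic group of order d has φ(d) generators).
Cyclic subgroups by order — order 1: 1; order 2: 19; order 3: 1; order 6: 1; order 9: 1; order 18: 1.
Total: 24.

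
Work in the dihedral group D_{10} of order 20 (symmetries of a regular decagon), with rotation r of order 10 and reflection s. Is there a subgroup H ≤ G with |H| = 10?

Yes

10 | 20. A subgroup of order 10 is {e, r, r^2, r^3, r^4, r^5, r^6, r^7, r^8, r^9}.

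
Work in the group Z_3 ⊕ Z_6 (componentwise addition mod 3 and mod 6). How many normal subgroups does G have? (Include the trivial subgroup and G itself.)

G is abelian, so every subgroup is normal.
G has 12 subgroups in total, hence 12 normal subgroups.

12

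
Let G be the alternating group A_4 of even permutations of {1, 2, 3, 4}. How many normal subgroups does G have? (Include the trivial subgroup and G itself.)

G has 10 subgroups. Checking conjugation-invariance by order — order 1: 1/1 normal; order 2: 0/3 normal; order 3: 0/4 normal; order 4: 1/1 normal; order 12: 1/1 normal.
Total normal subgroups: 3.

3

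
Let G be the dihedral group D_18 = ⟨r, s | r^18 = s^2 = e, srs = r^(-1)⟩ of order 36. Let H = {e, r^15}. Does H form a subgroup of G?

No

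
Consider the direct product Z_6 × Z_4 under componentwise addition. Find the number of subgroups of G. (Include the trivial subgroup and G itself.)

|G| = 24, so by Lagrange every subgroup order divides 24. Divisors: 1, 2, 3, 4, 6, 8, 12, 24.
Subgroups by order — order 1: 1; order 2: 3; order 3: 1; order 4: 3; order 6: 3; order 8: 1; order 12: 3; order 24: 1.
Total: 1 + 3 + 1 + 3 + 3 + 1 + 3 + 1 = 16.

16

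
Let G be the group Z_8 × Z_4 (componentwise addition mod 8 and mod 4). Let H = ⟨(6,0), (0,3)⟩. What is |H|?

16

|⟨(6,0)⟩| = 4 and |⟨(0,3)⟩| = 4, so |H| is a multiple of lcm(4, 4) = 4 and divides |G| = 32.
Closing under the operation: H = {(0,0), (0,1), (0,2), (0,3), (2,0), (2,1), (2,2), (2,3), (4,0), (4,1), (4,2), (4,3), (6,0), (6,1), (6,2), (6,3)}, so |H| = 16.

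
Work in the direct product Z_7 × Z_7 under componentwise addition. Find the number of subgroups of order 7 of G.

|G| = 49 and 7 | 49, so subgroups of order 7 are possible by Lagrange.
The subgroups of order 7 are: {(0,0), (0,1), (0,2), (0,3), (0,4), (0,5), (0,6)}; {(0,0), (1,0), (2,0), (3,0), (4,0), (5,0), (6,0)}; {(0,0), (1,1), (2,2), (3,3), (4,4), (5,5), (6,6)}; {(0,0), (1,2), (2,4), (3,6), (4,1), (5,3), (6,5)}; … (8 in all).
So G has 8 subgroups of order 7.

8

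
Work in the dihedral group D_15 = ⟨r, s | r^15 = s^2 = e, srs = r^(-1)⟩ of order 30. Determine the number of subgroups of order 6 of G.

5

|G| = 30 and 6 | 30, so subgroups of order 6 are possible by Lagrange.
The subgroups of order 6 are: {e, r^5, r^10, s, r^5s, r^10s}; {e, r^5, r^10, rs, r^6s, r^11s}; {e, r^5, r^10, r^2s, r^7s, r^12s}; {e, r^5, r^10, r^3s, r^8s, r^13s}; … (5 in all).
So G has 5 subgroups of order 6.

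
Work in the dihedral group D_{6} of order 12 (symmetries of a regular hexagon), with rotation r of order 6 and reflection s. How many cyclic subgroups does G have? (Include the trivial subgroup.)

Group the elements of G by the cyclic subgroup they generate; each cyclic subgroup of order d accounts for φ(d) elements.
Cyclic subgroups by order — order 1: 1; order 2: 7; order 3: 1; order 6: 1.
Total: 10.

10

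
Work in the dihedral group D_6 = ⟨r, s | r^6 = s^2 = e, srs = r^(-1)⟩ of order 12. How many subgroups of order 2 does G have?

|G| = 12 and 2 | 12, so subgroups of order 2 are possible by Lagrange.
The subgroups of order 2 are: {e, r^2s}; {e, r^3}; {e, r^3s}; {e, r^4s}; … (7 in all).
So G has 7 subgroups of order 2.

7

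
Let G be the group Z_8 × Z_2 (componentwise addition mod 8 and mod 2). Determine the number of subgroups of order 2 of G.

3

|G| = 16 and 2 | 16, so subgroups of order 2 are possible by Lagrange.
The subgroups of order 2 are: {(0,0), (0,1)}; {(0,0), (4,0)}; {(0,0), (4,1)}.
So G has 3 subgroups of order 2.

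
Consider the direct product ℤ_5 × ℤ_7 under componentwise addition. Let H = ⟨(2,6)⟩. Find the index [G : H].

1

|⟨(2,6)⟩| = 35 and |G| = 35.
By Lagrange, [G : H] = |G|/|H| = 35/35 = 1.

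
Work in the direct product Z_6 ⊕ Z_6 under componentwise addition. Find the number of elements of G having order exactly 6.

24

An element (a,b) has order lcm(ord(a), ord(b)); count pairs with lcm equal to 6.
Enumerating gives 24 such elements.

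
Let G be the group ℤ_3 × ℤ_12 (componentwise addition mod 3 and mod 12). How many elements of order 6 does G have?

8

An element (a,b) has order lcm(ord(a), ord(b)); count pairs with lcm equal to 6.
Enumerating gives 8 such elements.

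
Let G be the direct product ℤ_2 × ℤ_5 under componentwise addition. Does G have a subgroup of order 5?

5 | 10. A subgroup of order 5 is {(0,0), (0,1), (0,2), (0,3), (0,4)}.

Yes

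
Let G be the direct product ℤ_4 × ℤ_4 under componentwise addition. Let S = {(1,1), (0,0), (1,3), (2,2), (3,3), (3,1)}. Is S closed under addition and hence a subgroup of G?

|S| = 6 does not divide |G| = 16, so by Lagrange S is not a subgroup.

No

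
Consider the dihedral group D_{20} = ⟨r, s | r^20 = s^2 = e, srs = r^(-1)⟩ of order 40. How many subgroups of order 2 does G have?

21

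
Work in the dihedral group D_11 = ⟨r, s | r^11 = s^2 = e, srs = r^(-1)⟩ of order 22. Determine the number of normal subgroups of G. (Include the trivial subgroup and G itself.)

3

G has 14 subgroups. Checking conjugation-invariance by order — order 1: 1/1 normal; order 2: 0/11 normal; order 11: 1/1 normal; order 22: 1/1 normal.
Total normal subgroups: 3.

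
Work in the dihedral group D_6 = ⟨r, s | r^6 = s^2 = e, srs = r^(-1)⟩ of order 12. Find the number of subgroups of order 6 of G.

|G| = 12 and 6 | 12, so subgroups of order 6 are possible by Lagrange.
The subgroups of order 6 are: {e, r, r^2, r^3, r^4, r^5}; {e, r^2, r^4, s, r^2s, r^4s}; {e, r^2, r^4, rs, r^3s, r^5s}.
So G has 3 subgroups of order 6.

3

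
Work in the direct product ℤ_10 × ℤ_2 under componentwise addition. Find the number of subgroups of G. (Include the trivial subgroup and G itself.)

10

|G| = 20, so by Lagrange every subgroup order divides 20. Divisors: 1, 2, 4, 5, 10, 20.
Subgroups by order — order 1: 1; order 2: 3; order 4: 1; order 5: 1; order 10: 3; order 20: 1.
Total: 1 + 3 + 1 + 1 + 3 + 1 = 10.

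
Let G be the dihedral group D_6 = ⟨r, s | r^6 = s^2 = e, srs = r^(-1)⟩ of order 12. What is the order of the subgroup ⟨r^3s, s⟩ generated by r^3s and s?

4

|⟨r^3s⟩| = 2 and |⟨s⟩| = 2, so |H| is a multiple of lcm(2, 2) = 2 and divides |G| = 12.
Closing under the operation: H = {e, r^3, s, r^3s}, so |H| = 4.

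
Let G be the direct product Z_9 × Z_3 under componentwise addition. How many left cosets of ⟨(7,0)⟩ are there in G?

|⟨(7,0)⟩| = 9 and |G| = 27.
By Lagrange, [G : H] = |G|/|H| = 27/9 = 3.

3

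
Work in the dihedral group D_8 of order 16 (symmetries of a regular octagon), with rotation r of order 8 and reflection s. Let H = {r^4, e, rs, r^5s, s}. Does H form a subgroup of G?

|H| = 5 does not divide |G| = 16, so by Lagrange H is not a subgroup.

No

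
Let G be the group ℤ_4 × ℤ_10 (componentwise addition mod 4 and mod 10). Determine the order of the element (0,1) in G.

The order of (0,1) in Z_4 × Z_10 is lcm(ord(0) in Z_4, ord(1) in Z_10).
ord(0) = 1 and ord(1) = 10, so |⟨(0,1)⟩| = lcm(1, 10) = 10.

10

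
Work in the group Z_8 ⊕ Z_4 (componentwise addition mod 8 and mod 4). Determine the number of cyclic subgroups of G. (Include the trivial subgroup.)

Group the elements of G by the cyclic subgroup they generate; each cyclic subgroup of order d accounts for φ(d) elements.
Cyclic subgroups by order — order 1: 1; order 2: 3; order 4: 6; order 8: 4.
Total: 14.

14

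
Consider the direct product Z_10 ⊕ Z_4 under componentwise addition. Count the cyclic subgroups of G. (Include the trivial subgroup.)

A cyclic subgroup of order d is generated by each of its φ(d) elements of order d, so the cyclic subgroups of order d number (#elements of order d)/φ(d).
Cyclic subgroups by order — order 1: 1; order 2: 3; order 4: 2; order 5: 1; order 10: 3; order 20: 2.
Total: 12.

12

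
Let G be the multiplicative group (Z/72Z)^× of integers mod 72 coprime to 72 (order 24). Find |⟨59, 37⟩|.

12

|⟨59⟩| = 6 and |⟨37⟩| = 2, so |H| is a multiple of lcm(6, 2) = 6 and divides |G| = 24.
Closing under the operation: H = {1, 11, 13, 23, 25, 35, 37, 47, 49, 59, 61, 71}, so |H| = 12.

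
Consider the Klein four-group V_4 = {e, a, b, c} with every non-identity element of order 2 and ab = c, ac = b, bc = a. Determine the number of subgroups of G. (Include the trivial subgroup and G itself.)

|G| = 4, so by Lagrange every subgroup order divides 4. Divisors: 1, 2, 4.
Subgroups by order — order 1: 1; order 2: 3; order 4: 1.
Total: 1 + 3 + 1 = 5.

5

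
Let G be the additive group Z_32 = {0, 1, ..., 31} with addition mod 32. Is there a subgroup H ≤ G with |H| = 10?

10 does not divide |G| = 32, so by Lagrange no subgroup of order 10 exists.

No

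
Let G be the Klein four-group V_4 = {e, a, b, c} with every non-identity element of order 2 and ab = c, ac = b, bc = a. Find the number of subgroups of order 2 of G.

|G| = 4 and 2 | 4, so subgroups of order 2 are possible by Lagrange.
The subgroups of order 2 are: {e, a}; {e, b}; {e, c}.
So G has 3 subgroups of order 2.

3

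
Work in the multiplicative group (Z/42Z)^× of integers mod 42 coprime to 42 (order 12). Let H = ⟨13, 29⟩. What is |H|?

|⟨13⟩| = 2 and |⟨29⟩| = 2, so |H| is a multiple of lcm(2, 2) = 2 and divides |G| = 12.
Closing under the operation: H = {1, 13, 29, 41}, so |H| = 4.

4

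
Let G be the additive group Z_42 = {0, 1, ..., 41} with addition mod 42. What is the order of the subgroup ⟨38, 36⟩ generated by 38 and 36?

21

|⟨38⟩| = 21 and |⟨36⟩| = 7, so |H| is a multiple of lcm(21, 7) = 21 and divides |G| = 42.
Closing under the operation: H = {0, 2, 4, 6, 8, 10, 12, 14, 16, 18, 20, 22, 24, 26, 28, 30, 32, 34, 36, 38, 40}, so |H| = 21.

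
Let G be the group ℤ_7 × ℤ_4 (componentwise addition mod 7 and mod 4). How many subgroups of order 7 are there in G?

1

|G| = 28 and 7 | 28, so subgroups of order 7 are possible by Lagrange.
The subgroups of order 7 are: {(0,0), (1,0), (2,0), (3,0), (4,0), (5,0), (6,0)}.
So G has 1 subgroup of order 7.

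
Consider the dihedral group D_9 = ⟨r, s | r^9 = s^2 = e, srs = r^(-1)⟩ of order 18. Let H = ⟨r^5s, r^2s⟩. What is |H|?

|⟨r^5s⟩| = 2 and |⟨r^2s⟩| = 2, so |H| is a multiple of lcm(2, 2) = 2 and divides |G| = 18.
Closing under the operation: H = {e, r^3, r^6, r^2s, r^5s, r^8s}, so |H| = 6.

6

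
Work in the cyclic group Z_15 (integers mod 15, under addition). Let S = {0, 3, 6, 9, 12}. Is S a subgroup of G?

Yes

|S| = 5 divides |G| = 15, consistent with Lagrange.
S contains the identity, every element's inverse is in S, and S is closed under +: it is a subgroup.
In fact S = ⟨3⟩.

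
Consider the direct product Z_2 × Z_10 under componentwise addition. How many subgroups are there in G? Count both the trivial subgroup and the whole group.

10

|G| = 20, so by Lagrange every subgroup order divides 20. Divisors: 1, 2, 4, 5, 10, 20.
Subgroups by order — order 1: 1; order 2: 3; order 4: 1; order 5: 1; order 10: 3; order 20: 1.
Total: 1 + 3 + 1 + 1 + 3 + 1 = 10.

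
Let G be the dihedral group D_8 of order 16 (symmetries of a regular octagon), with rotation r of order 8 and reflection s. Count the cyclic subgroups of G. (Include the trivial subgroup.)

12

Group the elements of G by the cyclic subgroup they generate; each cyclic subgroup of order d accounts for φ(d) elements.
Cyclic subgroups by order — order 1: 1; order 2: 9; order 4: 1; order 8: 1.
Total: 12.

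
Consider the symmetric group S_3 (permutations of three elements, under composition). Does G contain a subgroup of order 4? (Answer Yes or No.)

4 does not divide |G| = 6, so by Lagrange no subgroup of order 4 exists.

No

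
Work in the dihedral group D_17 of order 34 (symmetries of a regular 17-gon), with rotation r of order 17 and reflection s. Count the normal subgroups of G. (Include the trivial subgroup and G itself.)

G has 20 subgroups. Checking conjugation-invariance by order — order 1: 1/1 normal; order 2: 0/17 normal; order 17: 1/1 normal; order 34: 1/1 normal.
Total normal subgroups: 3.

3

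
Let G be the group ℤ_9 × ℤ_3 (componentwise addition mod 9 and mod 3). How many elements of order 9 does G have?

An element (a,b) has order lcm(ord(a), ord(b)); count pairs with lcm equal to 9.
Enumerating gives 18 such elements.

18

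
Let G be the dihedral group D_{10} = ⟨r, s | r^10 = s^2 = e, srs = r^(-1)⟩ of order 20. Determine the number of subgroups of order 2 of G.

|G| = 20 and 2 | 20, so subgroups of order 2 are possible by Lagrange.
The subgroups of order 2 are: {e, r^2s}; {e, r^3s}; {e, r^4s}; {e, r^5}; … (11 in all).
So G has 11 subgroups of order 2.

11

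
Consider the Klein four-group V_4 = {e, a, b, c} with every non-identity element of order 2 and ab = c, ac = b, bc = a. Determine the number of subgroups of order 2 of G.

|G| = 4 and 2 | 4, so subgroups of order 2 are possible by Lagrange.
The subgroups of order 2 are: {e, a}; {e, b}; {e, c}.
So G has 3 subgroups of order 2.

3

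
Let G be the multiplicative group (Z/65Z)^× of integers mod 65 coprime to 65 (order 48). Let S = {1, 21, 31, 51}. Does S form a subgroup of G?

Yes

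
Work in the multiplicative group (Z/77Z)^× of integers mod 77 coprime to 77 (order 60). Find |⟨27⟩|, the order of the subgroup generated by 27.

10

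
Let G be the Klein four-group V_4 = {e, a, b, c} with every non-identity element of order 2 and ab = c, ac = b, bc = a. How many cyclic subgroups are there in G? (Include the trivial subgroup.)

A cyclic subgroup of order d is generated by each of its φ(d) elements of order d, so the cyclic subgroups of order d number (#elements of order d)/φ(d).
Cyclic subgroups by order — order 1: 1; order 2: 3.
Total: 4.

4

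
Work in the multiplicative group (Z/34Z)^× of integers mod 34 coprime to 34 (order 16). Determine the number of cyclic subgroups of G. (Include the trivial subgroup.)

5

Group the elements of G by the cyclic subgroup they generate; each cyclic subgroup of order d accounts for φ(d) elements.
Cyclic subgroups by order — order 1: 1; order 2: 1; order 4: 1; order 8: 1; order 16: 1.
Total: 5.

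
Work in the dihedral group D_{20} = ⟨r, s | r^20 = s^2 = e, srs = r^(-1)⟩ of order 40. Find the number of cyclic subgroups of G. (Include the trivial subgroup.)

26

A cyclic subgroup of order d is generated by each of its φ(d) elements of order d, so the cyclic subgroups of order d number (#elements of order d)/φ(d).
Cyclic subgroups by order — order 1: 1; order 2: 21; order 4: 1; order 5: 1; order 10: 1; order 20: 1.
Total: 26.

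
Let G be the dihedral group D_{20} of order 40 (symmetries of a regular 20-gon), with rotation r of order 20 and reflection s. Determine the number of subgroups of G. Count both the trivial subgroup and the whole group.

48

|G| = 40, so by Lagrange every subgroup order divides 40. Divisors: 1, 2, 4, 5, 8, 10, 20, 40.
Subgroups by order — order 1: 1; order 2: 21; order 4: 11; order 5: 1; order 8: 5; order 10: 5; order 20: 3; order 40: 1.
Total: 1 + 21 + 11 + 1 + 5 + 5 + 3 + 1 = 48.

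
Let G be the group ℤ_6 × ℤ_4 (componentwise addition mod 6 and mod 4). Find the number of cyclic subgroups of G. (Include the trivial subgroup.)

12

A cyclic subgroup of order d is generated by each of its φ(d) elements of order d, so the cyclic subgroups of order d number (#elements of order d)/φ(d).
Cyclic subgroups by order — order 1: 1; order 2: 3; order 3: 1; order 4: 2; order 6: 3; order 12: 2.
Total: 12.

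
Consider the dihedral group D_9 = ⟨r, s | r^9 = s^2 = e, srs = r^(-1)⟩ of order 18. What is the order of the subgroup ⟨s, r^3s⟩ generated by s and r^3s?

|⟨s⟩| = 2 and |⟨r^3s⟩| = 2, so |H| is a multiple of lcm(2, 2) = 2 and divides |G| = 18.
Closing under the operation: H = {e, r^3, r^6, s, r^3s, r^6s}, so |H| = 6.

6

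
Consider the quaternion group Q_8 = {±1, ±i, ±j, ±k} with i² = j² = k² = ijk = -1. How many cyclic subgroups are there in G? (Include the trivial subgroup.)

5

Each element a generates a cyclic subgroup ⟨a⟩; distinct elements may generate the same one (a cyclic group of order d has φ(d) generators).
Cyclic subgroups by order — order 1: 1; order 2: 1; order 4: 3.
Total: 5.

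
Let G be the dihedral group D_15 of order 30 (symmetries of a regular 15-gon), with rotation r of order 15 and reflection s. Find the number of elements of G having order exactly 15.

The elements of order 15 are: r, r^2, r^4, r^7, r^8, r^11, r^13, r^14.
That's 8.

8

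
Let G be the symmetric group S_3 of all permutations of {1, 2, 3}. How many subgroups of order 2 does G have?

3

|G| = 6 and 2 | 6, so subgroups of order 2 are possible by Lagrange.
The subgroups of order 2 are: {e, (1 2)}; {e, (1 3)}; {e, (2 3)}.
So G has 3 subgroups of order 2.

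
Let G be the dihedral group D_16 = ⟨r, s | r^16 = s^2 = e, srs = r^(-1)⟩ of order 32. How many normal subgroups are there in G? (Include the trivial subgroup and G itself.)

8

G has 36 subgroups. Checking conjugation-invariance by order — order 1: 1/1 normal; order 2: 1/17 normal; order 4: 1/9 normal; order 8: 1/5 normal; order 16: 3/3 normal; order 32: 1/1 normal.
Total normal subgroups: 8.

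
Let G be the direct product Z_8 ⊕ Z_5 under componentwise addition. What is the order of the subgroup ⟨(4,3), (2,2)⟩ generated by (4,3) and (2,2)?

|⟨(4,3)⟩| = 10 and |⟨(2,2)⟩| = 20, so |H| is a multiple of lcm(10, 20) = 20 and divides |G| = 40.
Closing under the operation: H = {(0,0), (0,1), (0,2), (0,3), (0,4), (2,0), (2,1), (2,2), (2,3), (2,4), (4,0), (4,1), (4,2), (4,3), (4,4), (6,0), (6,1), (6,2), (6,3), (6,4)}, so |H| = 20.

20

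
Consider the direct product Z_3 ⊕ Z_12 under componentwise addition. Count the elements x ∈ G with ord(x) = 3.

An element (a,b) has order lcm(ord(a), ord(b)); count pairs with lcm equal to 3.
Enumerating gives 8 such elements.

8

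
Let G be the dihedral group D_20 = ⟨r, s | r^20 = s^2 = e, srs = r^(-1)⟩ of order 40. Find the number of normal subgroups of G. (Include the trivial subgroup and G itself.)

G has 48 subgroups. Checking conjugation-invariance by order — order 1: 1/1 normal; order 2: 1/21 normal; order 4: 1/11 normal; order 5: 1/1 normal; order 8: 0/5 normal; order 10: 1/5 normal; order 20: 3/3 normal; order 40: 1/1 normal.
Total normal subgroups: 9.

9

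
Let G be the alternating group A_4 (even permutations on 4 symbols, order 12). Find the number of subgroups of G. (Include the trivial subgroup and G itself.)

|G| = 12, so by Lagrange every subgroup order divides 12. Divisors: 1, 2, 3, 4, 6, 12.
Subgroups by order — order 1: 1; order 2: 3; order 3: 4; order 4: 1; order 6: 0; order 12: 1.
Total: 1 + 3 + 4 + 1 + 0 + 1 = 10.

10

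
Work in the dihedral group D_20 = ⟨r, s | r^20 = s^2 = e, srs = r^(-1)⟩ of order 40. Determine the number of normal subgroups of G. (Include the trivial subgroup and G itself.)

9

G has 48 subgroups. Checking conjugation-invariance by order — order 1: 1/1 normal; order 2: 1/21 normal; order 4: 1/11 normal; order 5: 1/1 normal; order 8: 0/5 normal; order 10: 1/5 normal; order 20: 3/3 normal; order 40: 1/1 normal.
Total normal subgroups: 9.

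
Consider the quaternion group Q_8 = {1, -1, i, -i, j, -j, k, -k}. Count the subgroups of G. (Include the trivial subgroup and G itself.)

|G| = 8, so by Lagrange every subgroup order divides 8. Divisors: 1, 2, 4, 8.
Subgroups by order — order 1: 1; order 2: 1; order 4: 3; order 8: 1.
Total: 1 + 1 + 3 + 1 = 6.

6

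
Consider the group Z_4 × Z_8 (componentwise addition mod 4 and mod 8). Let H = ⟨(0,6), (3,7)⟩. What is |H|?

16

|⟨(0,6)⟩| = 4 and |⟨(3,7)⟩| = 8, so |H| is a multiple of lcm(4, 8) = 8 and divides |G| = 32.
Closing under the operation: H = {(0,0), (0,2), (0,4), (0,6), (1,1), (1,3), (1,5), (1,7), (2,0), (2,2), (2,4), (2,6), (3,1), (3,3), (3,5), (3,7)}, so |H| = 16.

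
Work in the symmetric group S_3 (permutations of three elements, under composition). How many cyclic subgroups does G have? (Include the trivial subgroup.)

Each element a generates a cyclic subgroup ⟨a⟩; distinct elements may generate the same one (a cyclic group of order d has φ(d) generators).
Cyclic subgroups by order — order 1: 1; order 2: 3; order 3: 1.
Total: 5.

5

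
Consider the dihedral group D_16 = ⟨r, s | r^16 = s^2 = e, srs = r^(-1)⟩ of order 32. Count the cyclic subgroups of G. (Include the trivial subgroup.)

21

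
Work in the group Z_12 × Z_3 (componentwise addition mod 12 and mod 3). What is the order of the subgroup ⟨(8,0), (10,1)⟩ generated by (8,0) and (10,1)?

|⟨(8,0)⟩| = 3 and |⟨(10,1)⟩| = 6, so |H| is a multiple of lcm(3, 6) = 6 and divides |G| = 36.
Closing under the operation: H = {(0,0), (0,1), (0,2), (2,0), (2,1), (2,2), (4,0), (4,1), (4,2), (6,0), (6,1), (6,2), (8,0), (8,1), (8,2), (10,0), (10,1), (10,2)}, so |H| = 18.

18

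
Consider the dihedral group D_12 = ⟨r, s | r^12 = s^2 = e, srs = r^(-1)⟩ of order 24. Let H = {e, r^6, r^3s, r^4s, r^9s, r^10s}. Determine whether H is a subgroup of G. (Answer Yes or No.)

No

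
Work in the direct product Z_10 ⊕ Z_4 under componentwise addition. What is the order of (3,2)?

10

The order of (3,2) in Z_10 × Z_4 is lcm(ord(3) in Z_10, ord(2) in Z_4).
ord(3) = 10 and ord(2) = 2, so |⟨(3,2)⟩| = lcm(10, 2) = 10.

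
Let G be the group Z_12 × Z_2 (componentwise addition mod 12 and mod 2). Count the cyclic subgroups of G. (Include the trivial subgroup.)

12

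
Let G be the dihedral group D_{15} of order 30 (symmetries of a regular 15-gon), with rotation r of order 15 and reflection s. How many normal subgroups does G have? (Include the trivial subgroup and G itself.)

G has 28 subgroups. Checking conjugation-invariance by order — order 1: 1/1 normal; order 2: 0/15 normal; order 3: 1/1 normal; order 5: 1/1 normal; order 6: 0/5 normal; order 10: 0/3 normal; order 15: 1/1 normal; order 30: 1/1 normal.
Total normal subgroups: 5.

5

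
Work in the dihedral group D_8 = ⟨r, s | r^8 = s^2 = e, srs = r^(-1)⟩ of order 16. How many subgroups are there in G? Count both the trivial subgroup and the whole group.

19

|G| = 16, so by Lagrange every subgroup order divides 16. Divisors: 1, 2, 4, 8, 16.
Subgroups by order — order 1: 1; order 2: 9; order 4: 5; order 8: 3; order 16: 1.
Total: 1 + 9 + 5 + 3 + 1 = 19.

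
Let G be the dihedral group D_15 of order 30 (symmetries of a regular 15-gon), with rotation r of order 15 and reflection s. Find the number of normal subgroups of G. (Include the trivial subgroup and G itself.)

G has 28 subgroups. Checking conjugation-invariance by order — order 1: 1/1 normal; order 2: 0/15 normal; order 3: 1/1 normal; order 5: 1/1 normal; order 6: 0/5 normal; order 10: 0/3 normal; order 15: 1/1 normal; order 30: 1/1 normal.
Total normal subgroups: 5.

5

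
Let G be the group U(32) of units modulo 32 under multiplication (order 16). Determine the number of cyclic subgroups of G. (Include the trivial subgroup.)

8

Group the elements of G by the cyclic subgroup they generate; each cyclic subgroup of order d accounts for φ(d) elements.
Cyclic subgroups by order — order 1: 1; order 2: 3; order 4: 2; order 8: 2.
Total: 8.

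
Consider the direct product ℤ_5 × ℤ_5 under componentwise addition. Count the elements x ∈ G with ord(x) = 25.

0

An element (a,b) has order lcm(ord(a), ord(b)); count pairs with lcm equal to 25.
Enumerating gives 0 such elements.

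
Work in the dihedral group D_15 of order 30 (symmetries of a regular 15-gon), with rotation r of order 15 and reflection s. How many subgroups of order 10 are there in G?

3

|G| = 30 and 10 | 30, so subgroups of order 10 are possible by Lagrange.
The subgroups of order 10 are: {e, r^3, r^6, r^9, r^12, rs, r^4s, r^7s, r^10s, r^13s}; {e, r^3, r^6, r^9, r^12, r^2s, r^5s, r^8s, r^11s, r^14s}; {e, r^3, r^6, r^9, r^12, s, r^3s, r^6s, r^9s, r^12s}.
So G has 3 subgroups of order 10.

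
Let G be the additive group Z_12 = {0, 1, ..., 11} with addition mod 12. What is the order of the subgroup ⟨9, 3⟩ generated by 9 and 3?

|⟨9⟩| = 4 and |⟨3⟩| = 4, so |H| is a multiple of lcm(4, 4) = 4 and divides |G| = 12.
Closing under the operation: H = {0, 3, 6, 9}, so |H| = 4.

4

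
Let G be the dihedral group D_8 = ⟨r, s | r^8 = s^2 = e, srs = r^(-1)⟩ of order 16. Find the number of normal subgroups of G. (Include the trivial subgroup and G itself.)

7

G has 19 subgroups. Checking conjugation-invariance by order — order 1: 1/1 normal; order 2: 1/9 normal; order 4: 1/5 normal; order 8: 3/3 normal; order 16: 1/1 normal.
Total normal subgroups: 7.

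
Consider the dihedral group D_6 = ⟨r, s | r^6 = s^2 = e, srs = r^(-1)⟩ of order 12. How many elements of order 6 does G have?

2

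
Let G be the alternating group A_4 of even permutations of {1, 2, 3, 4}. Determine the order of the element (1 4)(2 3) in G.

Computing powers of (1 4)(2 3): the smallest k with ((1 4)(2 3))^k = e is k = 2.

2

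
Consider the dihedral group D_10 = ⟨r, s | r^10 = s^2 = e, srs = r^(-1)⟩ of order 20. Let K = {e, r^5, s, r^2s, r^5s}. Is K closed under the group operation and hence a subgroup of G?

Closure fails: s · r^2s = r^8 ∉ K. So K is not a subgroup.

No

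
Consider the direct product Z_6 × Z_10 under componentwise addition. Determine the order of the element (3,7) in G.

10

The order of (3,7) in Z_6 × Z_10 is lcm(ord(3) in Z_6, ord(7) in Z_10).
ord(3) = 2 and ord(7) = 10, so |⟨(3,7)⟩| = lcm(2, 10) = 10.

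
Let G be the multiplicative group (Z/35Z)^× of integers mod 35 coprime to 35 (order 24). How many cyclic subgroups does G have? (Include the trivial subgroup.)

Each element a generates a cyclic subgroup ⟨a⟩; distinct elements may generate the same one (a cyclic group of order d has φ(d) generators).
Cyclic subgroups by order — order 1: 1; order 2: 3; order 3: 1; order 4: 2; order 6: 3; order 12: 2.
Total: 12.

12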